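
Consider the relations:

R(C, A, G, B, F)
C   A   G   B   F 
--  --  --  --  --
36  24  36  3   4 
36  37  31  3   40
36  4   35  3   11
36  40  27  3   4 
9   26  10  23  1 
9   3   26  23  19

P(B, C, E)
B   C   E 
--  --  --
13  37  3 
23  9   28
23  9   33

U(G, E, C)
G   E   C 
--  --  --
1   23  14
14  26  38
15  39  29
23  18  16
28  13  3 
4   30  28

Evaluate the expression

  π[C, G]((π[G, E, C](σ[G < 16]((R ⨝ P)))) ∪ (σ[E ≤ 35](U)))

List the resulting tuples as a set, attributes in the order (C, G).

Joining R and P on C, B yields {(9, 26, 10, 23, 1, 28), (9, 26, 10, 23, 1, 33), (9, 3, 26, 23, 19, 28), (9, 3, 26, 23, 19, 33)}.
Filtering on G < 16 leaves {(9, 26, 10, 23, 1, 28), (9, 26, 10, 23, 1, 33)}.
π[G, E, C]: project onto (G, E, C) → {(10, 28, 9), (10, 33, 9)}
Filtering on E ≤ 35 leaves {(1, 23, 14), (14, 26, 38), (23, 18, 16), (28, 13, 3), (4, 30, 28)}.
Set union of the two operands is {(1, 23, 14), (10, 28, 9), (10, 33, 9), (14, 26, 38), (23, 18, 16), (28, 13, 3), (4, 30, 28)}.
π[C, G]: project onto (C, G) (1 duplicate(s) eliminated) → {(14, 1), (16, 23), (28, 4), (3, 28), (38, 14), (9, 10)}

{(14, 1), (16, 23), (28, 4), (3, 28), (38, 14), (9, 10)}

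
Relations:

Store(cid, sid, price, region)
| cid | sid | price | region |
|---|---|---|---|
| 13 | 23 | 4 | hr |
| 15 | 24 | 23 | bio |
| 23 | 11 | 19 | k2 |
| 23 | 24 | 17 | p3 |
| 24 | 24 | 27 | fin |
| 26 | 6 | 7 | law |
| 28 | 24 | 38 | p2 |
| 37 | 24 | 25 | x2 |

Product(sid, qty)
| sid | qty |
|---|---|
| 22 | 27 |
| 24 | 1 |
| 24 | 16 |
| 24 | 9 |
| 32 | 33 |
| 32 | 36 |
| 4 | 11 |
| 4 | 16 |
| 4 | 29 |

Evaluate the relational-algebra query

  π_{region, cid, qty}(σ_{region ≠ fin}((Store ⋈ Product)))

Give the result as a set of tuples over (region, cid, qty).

Store ⋈ Product (natural join on sid): {(15, 24, 23, bio, 1), (15, 24, 23, bio, 16), (15, 24, 23, bio, 9), (23, 24, 17, p3, 1), (23, 24, 17, p3, 16), (23, 24, 17, p3, 9), (24, 24, 27, fin, 1), (24, 24, 27, fin, 16), (24, 24, 27, fin, 9), (28, 24, 38, p2, 1), (28, 24, 38, p2, 16), (28, 24, 38, p2, 9), (37, 24, 25, x2, 1), (37, 24, 25, x2, 16), (37, 24, 25, x2, 9)}
Apply σ_{region ≠ fin}; surviving tuples: {(15, 24, 23, bio, 1), (15, 24, 23, bio, 16), (15, 24, 23, bio, 9), (23, 24, 17, p3, 1), (23, 24, 17, p3, 16), (23, 24, 17, p3, 9), (28, 24, 38, p2, 1), (28, 24, 38, p2, 16), (28, 24, 38, p2, 9), (37, 24, 25, x2, 1), (37, 24, 25, x2, 16), (37, 24, 25, x2, 9)}
π_{region, cid, qty} gives {(bio, 15, 1), (bio, 15, 16), (bio, 15, 9), (p2, 28, 1), (p2, 28, 16), (p2, 28, 9), (p3, 23, 1), (p3, 23, 16), (p3, 23, 9), (x2, 37, 1), (x2, 37, 16), (x2, 37, 9)}.

{(bio, 15, 1), (bio, 15, 16), (bio, 15, 9), (p2, 28, 1), (p2, 28, 16), (p2, 28, 9), (p3, 23, 1), (p3, 23, 16), (p3, 23, 9), (x2, 37, 1), (x2, 37, 16), (x2, 37, 9)}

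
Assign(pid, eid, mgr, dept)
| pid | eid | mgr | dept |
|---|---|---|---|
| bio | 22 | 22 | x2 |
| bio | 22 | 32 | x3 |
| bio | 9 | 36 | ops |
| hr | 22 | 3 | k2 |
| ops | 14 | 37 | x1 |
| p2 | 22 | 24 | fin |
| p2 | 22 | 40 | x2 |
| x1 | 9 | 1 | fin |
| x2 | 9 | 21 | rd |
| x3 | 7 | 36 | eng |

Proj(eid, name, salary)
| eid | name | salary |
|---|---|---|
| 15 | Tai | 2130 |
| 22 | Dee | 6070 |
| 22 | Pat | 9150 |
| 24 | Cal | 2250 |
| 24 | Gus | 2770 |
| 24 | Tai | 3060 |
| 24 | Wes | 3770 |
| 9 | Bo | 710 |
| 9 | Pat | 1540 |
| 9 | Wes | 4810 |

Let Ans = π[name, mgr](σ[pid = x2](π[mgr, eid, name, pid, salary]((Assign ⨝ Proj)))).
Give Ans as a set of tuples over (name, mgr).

Joining Assign and Proj on eid yields {(bio, 22, 22, x2, Dee, 6070), (bio, 22, 22, x2, Pat, 9150), (bio, 22, 32, x3, Dee, 6070), (bio, 22, 32, x3, Pat, 9150), (bio, 9, 36, ops, Bo, 710), (bio, 9, 36, ops, Pat, 1540), (bio, 9, 36, ops, Wes, 4810), (hr, 22, 3, k2, Dee, 6070), (hr, 22, 3, k2, Pat, 9150), (p2, 22, 24, fin, Dee, 6070), (p2, 22, 24, fin, Pat, 9150), (p2, 22, 40, x2, Dee, 6070), (p2, 22, 40, x2, Pat, 9150), (x1, 9, 1, fin, Bo, 710), (x1, 9, 1, fin, Pat, 1540), (x1, 9, 1, fin, Wes, 4810), (x2, 9, 21, rd, Bo, 710), (x2, 9, 21, rd, Pat, 1540), (x2, 9, 21, rd, Wes, 4810)}.
Keep only column(s) mgr, eid, name, pid, salary: {(1, 9, Bo, x1, 710), (1, 9, Pat, x1, 1540), (1, 9, Wes, x1, 4810), (21, 9, Bo, x2, 710), (21, 9, Pat, x2, 1540), (21, 9, Wes, x2, 4810), (22, 22, Dee, bio, 6070), (22, 22, Pat, bio, 9150), (24, 22, Dee, p2, 6070), (24, 22, Pat, p2, 9150), (3, 22, Dee, hr, 6070), (3, 22, Pat, hr, 9150), (32, 22, Dee, bio, 6070), (32, 22, Pat, bio, 9150), (36, 9, Bo, bio, 710), (36, 9, Pat, bio, 1540), (36, 9, Wes, bio, 4810), (40, 22, Dee, p2, 6070), (40, 22, Pat, p2, 9150)}
Filtering on pid = x2 leaves {(21, 9, Bo, x2, 710), (21, 9, Pat, x2, 1540), (21, 9, Wes, x2, 4810)}.
Keep only column(s) name, mgr: {(Bo, 21), (Pat, 21), (Wes, 21)}

{(Bo, 21), (Pat, 21), (Wes, 21)}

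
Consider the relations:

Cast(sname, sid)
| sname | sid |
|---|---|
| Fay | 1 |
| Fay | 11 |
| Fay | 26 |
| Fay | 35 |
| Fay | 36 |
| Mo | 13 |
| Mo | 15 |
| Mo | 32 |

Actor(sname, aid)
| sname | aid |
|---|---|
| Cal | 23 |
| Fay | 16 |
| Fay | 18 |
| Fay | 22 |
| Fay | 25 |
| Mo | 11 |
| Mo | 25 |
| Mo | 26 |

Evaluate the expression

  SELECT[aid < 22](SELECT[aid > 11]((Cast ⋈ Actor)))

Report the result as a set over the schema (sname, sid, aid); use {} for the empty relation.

Joining Cast and Actor on sname yields {(Fay, 1, 16), (Fay, 1, 18), (Fay, 1, 22), (Fay, 1, 25), (Fay, 11, 16), (Fay, 11, 18), (Fay, 11, 22), (Fay, 11, 25), (Fay, 26, 16), (Fay, 26, 18), (Fay, 26, 22), (Fay, 26, 25), (Fay, 35, 16), (Fay, 35, 18), (Fay, 35, 22), (Fay, 35, 25), (Fay, 36, 16), (Fay, 36, 18), (Fay, 36, 22), (Fay, 36, 25), (Mo, 13, 11), (Mo, 13, 25), (Mo, 13, 26), (Mo, 15, 11), (Mo, 15, 25), (Mo, 15, 26), (Mo, 32, 11), (Mo, 32, 25), (Mo, 32, 26)}.
Filtering on aid > 11 leaves {(Fay, 1, 16), (Fay, 1, 18), (Fay, 1, 22), (Fay, 1, 25), (Fay, 11, 16), (Fay, 11, 18), (Fay, 11, 22), (Fay, 11, 25), (Fay, 26, 16), (Fay, 26, 18), (Fay, 26, 22), (Fay, 26, 25), (Fay, 35, 16), (Fay, 35, 18), (Fay, 35, 22), (Fay, 35, 25), (Fay, 36, 16), (Fay, 36, 18), (Fay, 36, 22), (Fay, 36, 25), (Mo, 13, 25), (Mo, 13, 26), (Mo, 15, 25), (Mo, 15, 26), (Mo, 32, 25), (Mo, 32, 26)}.
Filtering on aid < 22 leaves {(Fay, 1, 16), (Fay, 1, 18), (Fay, 11, 16), (Fay, 11, 18), (Fay, 26, 16), (Fay, 26, 18), (Fay, 35, 16), (Fay, 35, 18), (Fay, 36, 16), (Fay, 36, 18)}.

{(Fay, 1, 16), (Fay, 1, 18), (Fay, 11, 16), (Fay, 11, 18), (Fay, 26, 16), (Fay, 26, 18), (Fay, 35, 16), (Fay, 35, 18), (Fay, 36, 16), (Fay, 36, 18)}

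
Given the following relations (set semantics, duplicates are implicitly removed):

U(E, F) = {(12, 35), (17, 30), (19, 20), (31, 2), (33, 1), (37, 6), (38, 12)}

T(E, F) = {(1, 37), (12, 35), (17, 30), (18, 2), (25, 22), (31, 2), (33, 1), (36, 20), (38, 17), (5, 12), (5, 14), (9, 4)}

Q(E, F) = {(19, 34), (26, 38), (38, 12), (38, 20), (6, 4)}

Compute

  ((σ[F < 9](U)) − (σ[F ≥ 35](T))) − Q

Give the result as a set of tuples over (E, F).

{(31, 2), (33, 1), (37, 6)}

Apply σ_{F < 9}; surviving tuples: {(31, 2), (33, 1), (37, 6)}
Apply σ_{F ≥ 35}; surviving tuples: {(1, 37), (12, 35)}
Set difference of the two operands is {(31, 2), (33, 1), (37, 6)}.
Set difference of the two operands is {(31, 2), (33, 1), (37, 6)}.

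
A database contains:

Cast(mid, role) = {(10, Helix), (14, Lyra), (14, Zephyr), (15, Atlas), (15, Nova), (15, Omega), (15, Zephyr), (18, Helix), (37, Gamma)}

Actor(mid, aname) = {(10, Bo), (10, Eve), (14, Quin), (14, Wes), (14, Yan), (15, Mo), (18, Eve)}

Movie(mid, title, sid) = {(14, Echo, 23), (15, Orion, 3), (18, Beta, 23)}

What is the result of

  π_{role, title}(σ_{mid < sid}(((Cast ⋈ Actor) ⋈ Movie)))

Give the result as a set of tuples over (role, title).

{(Helix, Beta), (Lyra, Echo), (Zephyr, Echo)}

Cast ⋈ Actor (natural join on mid): {(10, Helix, Bo), (10, Helix, Eve), (14, Lyra, Quin), (14, Lyra, Wes), (14, Lyra, Yan), (14, Zephyr, Quin), (14, Zephyr, Wes), (14, Zephyr, Yan), (15, Atlas, Mo), (15, Nova, Mo), (15, Omega, Mo), (15, Zephyr, Mo), (18, Helix, Eve)}
(Cast ⋈ Actor) ⋈ Movie (natural join on mid): {(14, Lyra, Quin, Echo, 23), (14, Lyra, Wes, Echo, 23), (14, Lyra, Yan, Echo, 23), (14, Zephyr, Quin, Echo, 23), (14, Zephyr, Wes, Echo, 23), (14, Zephyr, Yan, Echo, 23), (15, Atlas, Mo, Orion, 3), (15, Nova, Mo, Orion, 3), (15, Omega, Mo, Orion, 3), (15, Zephyr, Mo, Orion, 3), (18, Helix, Eve, Beta, 23)}
Apply σ_{mid < sid}; surviving tuples: {(14, Lyra, Quin, Echo, 23), (14, Lyra, Wes, Echo, 23), (14, Lyra, Yan, Echo, 23), (14, Zephyr, Quin, Echo, 23), (14, Zephyr, Wes, Echo, 23), (14, Zephyr, Yan, Echo, 23), (18, Helix, Eve, Beta, 23)}
Projecting to role, title (4 duplicate(s) eliminated): {(Helix, Beta), (Lyra, Echo), (Zephyr, Echo)}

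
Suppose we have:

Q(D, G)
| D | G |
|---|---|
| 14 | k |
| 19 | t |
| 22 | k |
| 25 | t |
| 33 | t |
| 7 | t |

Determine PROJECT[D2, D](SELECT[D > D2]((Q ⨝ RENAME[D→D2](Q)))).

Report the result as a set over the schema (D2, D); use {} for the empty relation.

{(14, 22), (19, 25), (19, 33), (25, 33), (7, 19), (7, 25), (7, 33)}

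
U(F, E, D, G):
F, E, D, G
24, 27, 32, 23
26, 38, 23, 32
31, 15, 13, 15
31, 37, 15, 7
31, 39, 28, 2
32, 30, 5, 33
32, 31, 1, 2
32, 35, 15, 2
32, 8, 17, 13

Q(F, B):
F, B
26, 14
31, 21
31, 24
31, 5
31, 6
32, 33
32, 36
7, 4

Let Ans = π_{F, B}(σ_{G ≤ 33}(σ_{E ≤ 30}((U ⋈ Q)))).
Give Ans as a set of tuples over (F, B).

{(31, 21), (31, 24), (31, 5), (31, 6), (32, 33), (32, 36)}

Joining U and Q on F yields {(26, 38, 23, 32, 14), (31, 15, 13, 15, 21), (31, 15, 13, 15, 24), (31, 15, 13, 15, 5), (31, 15, 13, 15, 6), (31, 37, 15, 7, 21), (31, 37, 15, 7, 24), (31, 37, 15, 7, 5), (31, 37, 15, 7, 6), (31, 39, 28, 2, 21), (31, 39, 28, 2, 24), (31, 39, 28, 2, 5), (31, 39, 28, 2, 6), (32, 30, 5, 33, 33), (32, 30, 5, 33, 36), (32, 31, 1, 2, 33), (32, 31, 1, 2, 36), (32, 35, 15, 2, 33), (32, 35, 15, 2, 36), (32, 8, 17, 13, 33), (32, 8, 17, 13, 36)}.
σ[E ≤ 30]: keep tuples satisfying E ≤ 30 → {(31, 15, 13, 15, 21), (31, 15, 13, 15, 24), (31, 15, 13, 15, 5), (31, 15, 13, 15, 6), (32, 30, 5, 33, 33), (32, 30, 5, 33, 36), (32, 8, 17, 13, 33), (32, 8, 17, 13, 36)}
σ[G ≤ 33]: keep tuples satisfying G ≤ 33 → {(31, 15, 13, 15, 21), (31, 15, 13, 15, 24), (31, 15, 13, 15, 5), (31, 15, 13, 15, 6), (32, 30, 5, 33, 33), (32, 30, 5, 33, 36), (32, 8, 17, 13, 33), (32, 8, 17, 13, 36)}
π_{F, B} gives {(31, 21), (31, 24), (31, 5), (31, 6), (32, 33), (32, 36)} (2 duplicate(s) eliminated).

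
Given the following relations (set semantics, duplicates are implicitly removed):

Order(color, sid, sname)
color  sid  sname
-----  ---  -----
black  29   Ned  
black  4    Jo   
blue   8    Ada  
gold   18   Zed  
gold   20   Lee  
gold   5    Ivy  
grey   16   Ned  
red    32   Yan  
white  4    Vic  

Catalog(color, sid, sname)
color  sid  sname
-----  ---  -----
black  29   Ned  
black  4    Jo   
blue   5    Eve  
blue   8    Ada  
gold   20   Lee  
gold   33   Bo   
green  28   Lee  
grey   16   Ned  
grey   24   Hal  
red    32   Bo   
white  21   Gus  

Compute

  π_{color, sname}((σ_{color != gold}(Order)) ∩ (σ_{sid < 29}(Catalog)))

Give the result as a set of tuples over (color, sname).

{(black, Jo), (blue, Ada), (grey, Ned)}

Apply σ_{color != gold}; surviving tuples: {(black, 29, Ned), (black, 4, Jo), (blue, 8, Ada), (grey, 16, Ned), (red, 32, Yan), (white, 4, Vic)}
Apply σ_{sid < 29}; surviving tuples: {(black, 4, Jo), (blue, 5, Eve), (blue, 8, Ada), (gold, 20, Lee), (green, 28, Lee), (grey, 16, Ned), (grey, 24, Hal), (white, 21, Gus)}
Taking the intersection: {(black, 4, Jo), (blue, 8, Ada), (grey, 16, Ned)}
π[color, sname]: project onto (color, sname) → {(black, Jo), (blue, Ada), (grey, Ned)}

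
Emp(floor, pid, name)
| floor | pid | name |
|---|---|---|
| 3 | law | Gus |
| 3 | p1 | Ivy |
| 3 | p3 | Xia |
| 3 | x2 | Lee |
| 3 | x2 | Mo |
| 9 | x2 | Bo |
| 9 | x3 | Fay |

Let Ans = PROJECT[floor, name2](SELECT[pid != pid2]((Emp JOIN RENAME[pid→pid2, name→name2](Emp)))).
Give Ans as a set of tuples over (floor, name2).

{(3, Gus), (3, Ivy), (3, Lee), (3, Mo), (3, Xia), (9, Bo), (9, Fay)}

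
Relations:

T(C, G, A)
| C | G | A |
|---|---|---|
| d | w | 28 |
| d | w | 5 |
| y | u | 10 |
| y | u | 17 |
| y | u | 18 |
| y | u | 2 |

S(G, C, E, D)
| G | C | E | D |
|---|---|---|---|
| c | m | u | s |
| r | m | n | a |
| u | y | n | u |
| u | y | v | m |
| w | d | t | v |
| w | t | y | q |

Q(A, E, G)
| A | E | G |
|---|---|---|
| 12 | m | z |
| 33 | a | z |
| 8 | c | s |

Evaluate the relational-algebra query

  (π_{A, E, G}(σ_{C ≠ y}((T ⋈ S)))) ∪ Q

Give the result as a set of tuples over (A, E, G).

{(12, m, z), (28, t, w), (33, a, z), (5, t, w), (8, c, s)}

T ⋈ S (natural join on C, G): {(d, w, 28, t, v), (d, w, 5, t, v), (y, u, 10, n, u), (y, u, 10, v, m), (y, u, 17, n, u), (y, u, 17, v, m), (y, u, 18, n, u), (y, u, 18, v, m), (y, u, 2, n, u), (y, u, 2, v, m)}
σ[C ≠ y]: keep tuples satisfying C ≠ y → {(d, w, 28, t, v), (d, w, 5, t, v)}
π_{A, E, G} gives {(28, t, w), (5, t, w)}.
Taking the union: {(12, m, z), (28, t, w), (33, a, z), (5, t, w), (8, c, s)}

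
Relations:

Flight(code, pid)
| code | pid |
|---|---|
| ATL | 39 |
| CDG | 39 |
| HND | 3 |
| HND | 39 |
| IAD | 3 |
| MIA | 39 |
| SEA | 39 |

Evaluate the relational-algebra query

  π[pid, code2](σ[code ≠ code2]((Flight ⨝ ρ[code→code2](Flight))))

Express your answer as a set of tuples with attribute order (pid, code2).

{(3, HND), (3, IAD), (39, ATL), (39, CDG), (39, HND), (39, MIA), (39, SEA)}

ρ[code→code2]: schema becomes (code2, pid); tuples unchanged.
Joining Flight and ρ[code→code2](Flight) on pid yields {(ATL, 39, ATL), (ATL, 39, CDG), (ATL, 39, HND), (ATL, 39, MIA), (ATL, 39, SEA), (CDG, 39, ATL), (CDG, 39, CDG), (CDG, 39, HND), (CDG, 39, MIA), (CDG, 39, SEA), (HND, 3, HND), (HND, 3, IAD), (HND, 39, ATL), (HND, 39, CDG), (HND, 39, HND), (HND, 39, MIA), (HND, 39, SEA), (IAD, 3, HND), (IAD, 3, IAD), (MIA, 39, ATL), (MIA, 39, CDG), (MIA, 39, HND), (MIA, 39, MIA), (MIA, 39, SEA), (SEA, 39, ATL), (SEA, 39, CDG), (SEA, 39, HND), (SEA, 39, MIA), (SEA, 39, SEA)}.
Filtering on code ≠ code2 leaves {(ATL, 39, CDG), (ATL, 39, HND), (ATL, 39, MIA), (ATL, 39, SEA), (CDG, 39, ATL), (CDG, 39, HND), (CDG, 39, MIA), (CDG, 39, SEA), (HND, 3, IAD), (HND, 39, ATL), (HND, 39, CDG), (HND, 39, MIA), (HND, 39, SEA), (IAD, 3, HND), (MIA, 39, ATL), (MIA, 39, CDG), (MIA, 39, HND), (MIA, 39, SEA), (SEA, 39, ATL), (SEA, 39, CDG), (SEA, 39, HND), (SEA, 39, MIA)}.
Keep only column(s) pid, code2 (15 duplicate(s) eliminated): {(3, HND), (3, IAD), (39, ATL), (39, CDG), (39, HND), (39, MIA), (39, SEA)}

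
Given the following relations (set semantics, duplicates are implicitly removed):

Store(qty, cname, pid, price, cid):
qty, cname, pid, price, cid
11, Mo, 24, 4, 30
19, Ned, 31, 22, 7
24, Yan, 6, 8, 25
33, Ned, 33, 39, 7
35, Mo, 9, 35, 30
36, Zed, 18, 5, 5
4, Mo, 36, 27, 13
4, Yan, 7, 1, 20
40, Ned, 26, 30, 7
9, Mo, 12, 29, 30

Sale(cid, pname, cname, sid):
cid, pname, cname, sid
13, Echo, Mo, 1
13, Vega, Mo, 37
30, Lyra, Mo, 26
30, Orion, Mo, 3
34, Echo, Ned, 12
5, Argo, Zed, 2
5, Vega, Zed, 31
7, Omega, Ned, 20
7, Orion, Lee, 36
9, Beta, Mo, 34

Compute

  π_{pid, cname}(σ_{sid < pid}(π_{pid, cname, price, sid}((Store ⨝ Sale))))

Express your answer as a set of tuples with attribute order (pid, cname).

{(12, Mo), (18, Zed), (24, Mo), (26, Ned), (31, Ned), (33, Ned), (36, Mo), (9, Mo)}

Joining Store and Sale on cname, cid yields {(11, Mo, 24, 4, 30, Lyra, 26), (11, Mo, 24, 4, 30, Orion, 3), (19, Ned, 31, 22, 7, Omega, 20), (33, Ned, 33, 39, 7, Omega, 20), (35, Mo, 9, 35, 30, Lyra, 26), (35, Mo, 9, 35, 30, Orion, 3), (36, Zed, 18, 5, 5, Argo, 2), (36, Zed, 18, 5, 5, Vega, 31), (4, Mo, 36, 27, 13, Echo, 1), (4, Mo, 36, 27, 13, Vega, 37), (40, Ned, 26, 30, 7, Omega, 20), (9, Mo, 12, 29, 30, Lyra, 26), (9, Mo, 12, 29, 30, Orion, 3)}.
Projecting to pid, cname, price, sid: {(12, Mo, 29, 26), (12, Mo, 29, 3), (18, Zed, 5, 2), (18, Zed, 5, 31), (24, Mo, 4, 26), (24, Mo, 4, 3), (26, Ned, 30, 20), (31, Ned, 22, 20), (33, Ned, 39, 20), (36, Mo, 27, 1), (36, Mo, 27, 37), (9, Mo, 35, 26), (9, Mo, 35, 3)}
Filtering on sid < pid leaves {(12, Mo, 29, 3), (18, Zed, 5, 2), (24, Mo, 4, 3), (26, Ned, 30, 20), (31, Ned, 22, 20), (33, Ned, 39, 20), (36, Mo, 27, 1), (9, Mo, 35, 3)}.
Projecting to pid, cname: {(12, Mo), (18, Zed), (24, Mo), (26, Ned), (31, Ned), (33, Ned), (36, Mo), (9, Mo)}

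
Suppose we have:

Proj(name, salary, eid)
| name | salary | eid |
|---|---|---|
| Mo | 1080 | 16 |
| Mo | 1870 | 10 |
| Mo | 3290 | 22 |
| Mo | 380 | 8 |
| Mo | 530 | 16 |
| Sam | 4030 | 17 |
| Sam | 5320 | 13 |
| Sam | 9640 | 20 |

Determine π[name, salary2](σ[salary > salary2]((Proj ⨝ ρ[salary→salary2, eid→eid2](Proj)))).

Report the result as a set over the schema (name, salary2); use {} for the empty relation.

{(Mo, 1080), (Mo, 1870), (Mo, 380), (Mo, 530), (Sam, 4030), (Sam, 5320)}

ρ[salary→salary2, eid→eid2]: schema becomes (name, salary2, eid2); tuples unchanged.
Joining Proj and ρ[salary→salary2, eid→eid2](Proj) on name yields {(Mo, 1080, 16, 1080, 16), (Mo, 1080, 16, 1870, 10), (Mo, 1080, 16, 3290, 22), (Mo, 1080, 16, 380, 8), (Mo, 1080, 16, 530, 16), (Mo, 1870, 10, 1080, 16), (Mo, 1870, 10, 1870, 10), (Mo, 1870, 10, 3290, 22), (Mo, 1870, 10, 380, 8), (Mo, 1870, 10, 530, 16), (Mo, 3290, 22, 1080, 16), (Mo, 3290, 22, 1870, 10), (Mo, 3290, 22, 3290, 22), (Mo, 3290, 22, 380, 8), (Mo, 3290, 22, 530, 16), (Mo, 380, 8, 1080, 16), (Mo, 380, 8, 1870, 10), (Mo, 380, 8, 3290, 22), (Mo, 380, 8, 380, 8), (Mo, 380, 8, 530, 16), (Mo, 530, 16, 1080, 16), (Mo, 530, 16, 1870, 10), (Mo, 530, 16, 3290, 22), (Mo, 530, 16, 380, 8), (Mo, 530, 16, 530, 16), (Sam, 4030, 17, 4030, 17), (Sam, 4030, 17, 5320, 13), (Sam, 4030, 17, 9640, 20), (Sam, 5320, 13, 4030, 17), (Sam, 5320, 13, 5320, 13), (Sam, 5320, 13, 9640, 20), (Sam, 9640, 20, 4030, 17), (Sam, 9640, 20, 5320, 13), (Sam, 9640, 20, 9640, 20)}.
Filtering on salary > salary2 leaves {(Mo, 1080, 16, 380, 8), (Mo, 1080, 16, 530, 16), (Mo, 1870, 10, 1080, 16), (Mo, 1870, 10, 380, 8), (Mo, 1870, 10, 530, 16), (Mo, 3290, 22, 1080, 16), (Mo, 3290, 22, 1870, 10), (Mo, 3290, 22, 380, 8), (Mo, 3290, 22, 530, 16), (Mo, 530, 16, 380, 8), (Sam, 5320, 13, 4030, 17), (Sam, 9640, 20, 4030, 17), (Sam, 9640, 20, 5320, 13)}.
Projecting to name, salary2 (7 duplicate(s) eliminated): {(Mo, 1080), (Mo, 1870), (Mo, 380), (Mo, 530), (Sam, 4030), (Sam, 5320)}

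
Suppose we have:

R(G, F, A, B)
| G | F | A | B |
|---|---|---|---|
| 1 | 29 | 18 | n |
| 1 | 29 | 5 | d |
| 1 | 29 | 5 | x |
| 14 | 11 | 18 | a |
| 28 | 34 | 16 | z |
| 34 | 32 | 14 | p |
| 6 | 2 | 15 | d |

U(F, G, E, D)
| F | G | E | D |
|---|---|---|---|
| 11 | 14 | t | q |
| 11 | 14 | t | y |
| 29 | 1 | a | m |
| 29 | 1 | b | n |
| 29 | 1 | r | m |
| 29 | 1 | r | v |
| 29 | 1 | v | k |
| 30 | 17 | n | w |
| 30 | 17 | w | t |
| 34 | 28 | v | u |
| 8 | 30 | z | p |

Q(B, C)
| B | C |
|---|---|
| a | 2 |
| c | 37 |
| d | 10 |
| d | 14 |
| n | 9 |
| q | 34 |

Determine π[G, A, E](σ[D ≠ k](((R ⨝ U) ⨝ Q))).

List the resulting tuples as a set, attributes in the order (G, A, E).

Joining R and U on G, F yields {(1, 29, 18, n, a, m), (1, 29, 18, n, b, n), (1, 29, 18, n, r, m), (1, 29, 18, n, r, v), (1, 29, 18, n, v, k), (1, 29, 5, d, a, m), (1, 29, 5, d, b, n), (1, 29, 5, d, r, m), (1, 29, 5, d, r, v), (1, 29, 5, d, v, k), (1, 29, 5, x, a, m), (1, 29, 5, x, b, n), (1, 29, 5, x, r, m), (1, 29, 5, x, r, v), (1, 29, 5, x, v, k), (14, 11, 18, a, t, q), (14, 11, 18, a, t, y), (28, 34, 16, z, v, u)}.
Joining (R ⨝ U) and Q on B yields {(1, 29, 18, n, a, m, 9), (1, 29, 18, n, b, n, 9), (1, 29, 18, n, r, m, 9), (1, 29, 18, n, r, v, 9), (1, 29, 18, n, v, k, 9), (1, 29, 5, d, a, m, 10), (1, 29, 5, d, a, m, 14), (1, 29, 5, d, b, n, 10), (1, 29, 5, d, b, n, 14), (1, 29, 5, d, r, m, 10), (1, 29, 5, d, r, m, 14), (1, 29, 5, d, r, v, 10), (1, 29, 5, d, r, v, 14), (1, 29, 5, d, v, k, 10), (1, 29, 5, d, v, k, 14), (14, 11, 18, a, t, q, 2), (14, 11, 18, a, t, y, 2)}.
σ[D ≠ k]: keep tuples satisfying D ≠ k → {(1, 29, 18, n, a, m, 9), (1, 29, 18, n, b, n, 9), (1, 29, 18, n, r, m, 9), (1, 29, 18, n, r, v, 9), (1, 29, 5, d, a, m, 10), (1, 29, 5, d, a, m, 14), (1, 29, 5, d, b, n, 10), (1, 29, 5, d, b, n, 14), (1, 29, 5, d, r, m, 10), (1, 29, 5, d, r, m, 14), (1, 29, 5, d, r, v, 10), (1, 29, 5, d, r, v, 14), (14, 11, 18, a, t, q, 2), (14, 11, 18, a, t, y, 2)}
Keep only column(s) G, A, E (7 duplicate(s) eliminated): {(1, 18, a), (1, 18, b), (1, 18, r), (1, 5, a), (1, 5, b), (1, 5, r), (14, 18, t)}

{(1, 18, a), (1, 18, b), (1, 18, r), (1, 5, a), (1, 5, b), (1, 5, r), (14, 18, t)}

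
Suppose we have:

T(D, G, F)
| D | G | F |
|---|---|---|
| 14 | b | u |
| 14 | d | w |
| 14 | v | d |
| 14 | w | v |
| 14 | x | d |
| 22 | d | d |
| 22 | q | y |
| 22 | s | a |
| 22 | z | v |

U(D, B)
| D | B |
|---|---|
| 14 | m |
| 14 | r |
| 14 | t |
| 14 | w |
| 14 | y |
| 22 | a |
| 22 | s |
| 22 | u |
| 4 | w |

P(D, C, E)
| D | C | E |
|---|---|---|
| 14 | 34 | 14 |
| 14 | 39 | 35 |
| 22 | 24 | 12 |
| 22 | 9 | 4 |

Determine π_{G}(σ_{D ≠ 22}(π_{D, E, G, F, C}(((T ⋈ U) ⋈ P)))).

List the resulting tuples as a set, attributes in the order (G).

Joining T and U on D yields {(14, b, u, m), (14, b, u, r), (14, b, u, t), (14, b, u, w), (14, b, u, y), (14, d, w, m), (14, d, w, r), (14, d, w, t), (14, d, w, w), (14, d, w, y), (14, v, d, m), (14, v, d, r), (14, v, d, t), (14, v, d, w), (14, v, d, y), (14, w, v, m), (14, w, v, r), (14, w, v, t), (14, w, v, w), (14, w, v, y), (14, x, d, m), (14, x, d, r), (14, x, d, t), (14, x, d, w), (14, x, d, y), (22, d, d, a), (22, d, d, s), (22, d, d, u), (22, q, y, a), (22, q, y, s), (22, q, y, u), (22, s, a, a), (22, s, a, s), (22, s, a, u), (22, z, v, a), (22, z, v, s), (22, z, v, u)}.
Joining (T ⋈ U) and P on D yields {(14, b, u, m, 34, 14), (14, b, u, m, 39, 35), (14, b, u, r, 34, 14), (14, b, u, r, 39, 35), (14, b, u, t, 34, 14), (14, b, u, t, 39, 35), (14, b, u, w, 34, 14), (14, b, u, w, 39, 35), (14, b, u, y, 34, 14), (14, b, u, y, 39, 35), (14, d, w, m, 34, 14), (14, d, w, m, 39, 35), (14, d, w, r, 34, 14), (14, d, w, r, 39, 35), (14, d, w, t, 34, 14), (14, d, w, t, 39, 35), (14, d, w, w, 34, 14), (14, d, w, w, 39, 35), (14, d, w, y, 34, 14), (14, d, w, y, 39, 35), (14, v, d, m, 34, 14), (14, v, d, m, 39, 35), (14, v, d, r, 34, 14), (14, v, d, r, 39, 35), (14, v, d, t, 34, 14), (14, v, d, t, 39, 35), (14, v, d, w, 34, 14), (14, v, d, w, 39, 35), (14, v, d, y, 34, 14), (14, v, d, y, 39, 35), (14, w, v, m, 34, 14), (14, w, v, m, 39, 35), (14, w, v, r, 34, 14), (14, w, v, r, 39, 35), (14, w, v, t, 34, 14), (14, w, v, t, 39, 35), (14, w, v, w, 34, 14), (14, w, v, w, 39, 35), (14, w, v, y, 34, 14), (14, w, v, y, 39, 35), (14, x, d, m, 34, 14), (14, x, d, m, 39, 35), (14, x, d, r, 34, 14), (14, x, d, r, 39, 35), (14, x, d, t, 34, 14), (14, x, d, t, 39, 35), (14, x, d, w, 34, 14), (14, x, d, w, 39, 35), (14, x, d, y, 34, 14), (14, x, d, y, 39, 35), (22, d, d, a, 24, 12), (22, d, d, a, 9, 4), (22, d, d, s, 24, 12), (22, d, d, s, 9, 4), (22, d, d, u, 24, 12), (22, d, d, u, 9, 4), (22, q, y, a, 24, 12), (22, q, y, a, 9, 4), (22, q, y, s, 24, 12), (22, q, y, s, 9, 4), (22, q, y, u, 24, 12), (22, q, y, u, 9, 4), (22, s, a, a, 24, 12), (22, s, a, a, 9, 4), (22, s, a, s, 24, 12), (22, s, a, s, 9, 4), (22, s, a, u, 24, 12), (22, s, a, u, 9, 4), (22, z, v, a, 24, 12), (22, z, v, a, 9, 4), (22, z, v, s, 24, 12), (22, z, v, s, 9, 4), (22, z, v, u, 24, 12), (22, z, v, u, 9, 4)}.
Projecting to D, E, G, F, C (56 duplicate(s) eliminated): {(14, 14, b, u, 34), (14, 14, d, w, 34), (14, 14, v, d, 34), (14, 14, w, v, 34), (14, 14, x, d, 34), (14, 35, b, u, 39), (14, 35, d, w, 39), (14, 35, v, d, 39), (14, 35, w, v, 39), (14, 35, x, d, 39), (22, 12, d, d, 24), (22, 12, q, y, 24), (22, 12, s, a, 24), (22, 12, z, v, 24), (22, 4, d, d, 9), (22, 4, q, y, 9), (22, 4, s, a, 9), (22, 4, z, v, 9)}
Apply σ_{D ≠ 22}; surviving tuples: {(14, 14, b, u, 34), (14, 14, d, w, 34), (14, 14, v, d, 34), (14, 14, w, v, 34), (14, 14, x, d, 34), (14, 35, b, u, 39), (14, 35, d, w, 39), (14, 35, v, d, 39), (14, 35, w, v, 39), (14, 35, x, d, 39)}
Projecting to G (5 duplicate(s) eliminated): {b, d, v, w, x}

{b, d, v, w, x}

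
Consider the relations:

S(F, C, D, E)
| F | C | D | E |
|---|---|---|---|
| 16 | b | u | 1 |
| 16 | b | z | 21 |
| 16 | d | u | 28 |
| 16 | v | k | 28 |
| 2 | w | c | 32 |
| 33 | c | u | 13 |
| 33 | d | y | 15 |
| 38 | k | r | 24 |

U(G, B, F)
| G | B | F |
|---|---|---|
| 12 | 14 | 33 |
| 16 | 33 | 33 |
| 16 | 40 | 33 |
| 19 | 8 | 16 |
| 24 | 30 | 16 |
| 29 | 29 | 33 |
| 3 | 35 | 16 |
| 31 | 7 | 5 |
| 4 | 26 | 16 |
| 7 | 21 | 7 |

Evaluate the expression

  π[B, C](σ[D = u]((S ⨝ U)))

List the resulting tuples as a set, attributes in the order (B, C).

{(14, c), (26, b), (26, d), (29, c), (30, b), (30, d), (33, c), (35, b), (35, d), (40, c), (8, b), (8, d)}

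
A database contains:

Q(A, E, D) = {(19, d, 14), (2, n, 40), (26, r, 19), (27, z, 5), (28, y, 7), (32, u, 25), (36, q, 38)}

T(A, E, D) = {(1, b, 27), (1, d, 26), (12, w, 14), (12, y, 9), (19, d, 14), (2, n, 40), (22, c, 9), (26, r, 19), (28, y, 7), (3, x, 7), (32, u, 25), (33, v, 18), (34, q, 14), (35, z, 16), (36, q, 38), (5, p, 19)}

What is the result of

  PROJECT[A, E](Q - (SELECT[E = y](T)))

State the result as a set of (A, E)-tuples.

Filtering on E = y leaves {(12, y, 9), (28, y, 7)}.
Taking the difference: {(19, d, 14), (2, n, 40), (26, r, 19), (27, z, 5), (32, u, 25), (36, q, 38)}
Keep only column(s) A, E: {(19, d), (2, n), (26, r), (27, z), (32, u), (36, q)}

{(19, d), (2, n), (26, r), (27, z), (32, u), (36, q)}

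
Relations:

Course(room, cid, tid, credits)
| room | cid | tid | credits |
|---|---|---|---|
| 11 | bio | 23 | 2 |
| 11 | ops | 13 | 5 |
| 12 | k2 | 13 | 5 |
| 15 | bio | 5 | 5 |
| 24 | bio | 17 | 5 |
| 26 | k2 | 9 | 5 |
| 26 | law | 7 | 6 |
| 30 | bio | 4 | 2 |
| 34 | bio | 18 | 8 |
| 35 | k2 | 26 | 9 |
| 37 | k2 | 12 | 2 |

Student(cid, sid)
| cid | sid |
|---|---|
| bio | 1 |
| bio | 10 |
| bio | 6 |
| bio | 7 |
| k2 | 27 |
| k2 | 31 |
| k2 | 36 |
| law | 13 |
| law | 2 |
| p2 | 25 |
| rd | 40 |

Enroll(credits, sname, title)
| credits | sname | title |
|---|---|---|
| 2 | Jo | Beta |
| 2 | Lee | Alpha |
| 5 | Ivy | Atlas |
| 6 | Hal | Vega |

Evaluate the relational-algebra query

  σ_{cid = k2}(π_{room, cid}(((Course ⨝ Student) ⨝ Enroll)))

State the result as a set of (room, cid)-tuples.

{(12, k2), (26, k2), (37, k2)}

Natural join on cid: {(11, bio, 23, 2, 1), (11, bio, 23, 2, 10), (11, bio, 23, 2, 6), (11, bio, 23, 2, 7), (12, k2, 13, 5, 27), (12, k2, 13, 5, 31), (12, k2, 13, 5, 36), (15, bio, 5, 5, 1), (15, bio, 5, 5, 10), (15, bio, 5, 5, 6), (15, bio, 5, 5, 7), (24, bio, 17, 5, 1), (24, bio, 17, 5, 10), (24, bio, 17, 5, 6), (24, bio, 17, 5, 7), (26, k2, 9, 5, 27), (26, k2, 9, 5, 31), (26, k2, 9, 5, 36), (26, law, 7, 6, 13), (26, law, 7, 6, 2), (30, bio, 4, 2, 1), (30, bio, 4, 2, 10), (30, bio, 4, 2, 6), (30, bio, 4, 2, 7), (34, bio, 18, 8, 1), (34, bio, 18, 8, 10), (34, bio, 18, 8, 6), (34, bio, 18, 8, 7), (35, k2, 26, 9, 27), (35, k2, 26, 9, 31), (35, k2, 26, 9, 36), (37, k2, 12, 2, 27), (37, k2, 12, 2, 31), (37, k2, 12, 2, 36)}
Natural join on credits: {(11, bio, 23, 2, 1, Jo, Beta), (11, bio, 23, 2, 1, Lee, Alpha), (11, bio, 23, 2, 10, Jo, Beta), (11, bio, 23, 2, 10, Lee, Alpha), (11, bio, 23, 2, 6, Jo, Beta), (11, bio, 23, 2, 6, Lee, Alpha), (11, bio, 23, 2, 7, Jo, Beta), (11, bio, 23, 2, 7, Lee, Alpha), (12, k2, 13, 5, 27, Ivy, Atlas), (12, k2, 13, 5, 31, Ivy, Atlas), (12, k2, 13, 5, 36, Ivy, Atlas), (15, bio, 5, 5, 1, Ivy, Atlas), (15, bio, 5, 5, 10, Ivy, Atlas), (15, bio, 5, 5, 6, Ivy, Atlas), (15, bio, 5, 5, 7, Ivy, Atlas), (24, bio, 17, 5, 1, Ivy, Atlas), (24, bio, 17, 5, 10, Ivy, Atlas), (24, bio, 17, 5, 6, Ivy, Atlas), (24, bio, 17, 5, 7, Ivy, Atlas), (26, k2, 9, 5, 27, Ivy, Atlas), (26, k2, 9, 5, 31, Ivy, Atlas), (26, k2, 9, 5, 36, Ivy, Atlas), (26, law, 7, 6, 13, Hal, Vega), (26, law, 7, 6, 2, Hal, Vega), (30, bio, 4, 2, 1, Jo, Beta), (30, bio, 4, 2, 1, Lee, Alpha), (30, bio, 4, 2, 10, Jo, Beta), (30, bio, 4, 2, 10, Lee, Alpha), (30, bio, 4, 2, 6, Jo, Beta), (30, bio, 4, 2, 6, Lee, Alpha), (30, bio, 4, 2, 7, Jo, Beta), (30, bio, 4, 2, 7, Lee, Alpha), (37, k2, 12, 2, 27, Jo, Beta), (37, k2, 12, 2, 27, Lee, Alpha), (37, k2, 12, 2, 31, Jo, Beta), (37, k2, 12, 2, 31, Lee, Alpha), (37, k2, 12, 2, 36, Jo, Beta), (37, k2, 12, 2, 36, Lee, Alpha)}
Keep only column(s) room, cid (30 duplicate(s) eliminated): {(11, bio), (12, k2), (15, bio), (24, bio), (26, k2), (26, law), (30, bio), (37, k2)}
Apply σ_{cid = k2}; surviving tuples: {(12, k2), (26, k2), (37, k2)}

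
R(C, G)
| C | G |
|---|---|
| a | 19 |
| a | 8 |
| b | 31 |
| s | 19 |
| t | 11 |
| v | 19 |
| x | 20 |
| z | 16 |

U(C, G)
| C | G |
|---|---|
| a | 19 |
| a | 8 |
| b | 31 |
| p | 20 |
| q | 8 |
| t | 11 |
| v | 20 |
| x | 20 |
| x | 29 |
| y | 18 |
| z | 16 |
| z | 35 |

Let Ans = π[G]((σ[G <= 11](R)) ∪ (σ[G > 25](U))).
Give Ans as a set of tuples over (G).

{11, 29, 31, 35, 8}

Apply σ_{G <= 11}; surviving tuples: {(a, 8), (t, 11)}
Apply σ_{G > 25}; surviving tuples: {(b, 31), (x, 29), (z, 35)}
Taking the union: {(a, 8), (b, 31), (t, 11), (x, 29), (z, 35)}
π[G]: project onto (G) → {11, 29, 31, 35, 8}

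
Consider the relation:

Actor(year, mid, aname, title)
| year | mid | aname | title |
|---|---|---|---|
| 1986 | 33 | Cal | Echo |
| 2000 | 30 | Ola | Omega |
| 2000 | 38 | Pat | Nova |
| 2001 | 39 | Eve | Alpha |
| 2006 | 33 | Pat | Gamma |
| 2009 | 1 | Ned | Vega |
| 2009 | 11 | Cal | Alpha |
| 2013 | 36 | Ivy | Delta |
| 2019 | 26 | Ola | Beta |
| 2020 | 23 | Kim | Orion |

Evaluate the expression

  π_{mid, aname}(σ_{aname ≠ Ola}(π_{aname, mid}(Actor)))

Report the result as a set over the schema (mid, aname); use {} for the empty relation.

π_{aname, mid} gives {(Cal, 11), (Cal, 33), (Eve, 39), (Ivy, 36), (Kim, 23), (Ned, 1), (Ola, 26), (Ola, 30), (Pat, 33), (Pat, 38)}.
Filtering on aname ≠ Ola leaves {(Cal, 11), (Cal, 33), (Eve, 39), (Ivy, 36), (Kim, 23), (Ned, 1), (Pat, 33), (Pat, 38)}.
π_{mid, aname} gives {(1, Ned), (11, Cal), (23, Kim), (33, Cal), (33, Pat), (36, Ivy), (38, Pat), (39, Eve)}.

{(1, Ned), (11, Cal), (23, Kim), (33, Cal), (33, Pat), (36, Ivy), (38, Pat), (39, Eve)}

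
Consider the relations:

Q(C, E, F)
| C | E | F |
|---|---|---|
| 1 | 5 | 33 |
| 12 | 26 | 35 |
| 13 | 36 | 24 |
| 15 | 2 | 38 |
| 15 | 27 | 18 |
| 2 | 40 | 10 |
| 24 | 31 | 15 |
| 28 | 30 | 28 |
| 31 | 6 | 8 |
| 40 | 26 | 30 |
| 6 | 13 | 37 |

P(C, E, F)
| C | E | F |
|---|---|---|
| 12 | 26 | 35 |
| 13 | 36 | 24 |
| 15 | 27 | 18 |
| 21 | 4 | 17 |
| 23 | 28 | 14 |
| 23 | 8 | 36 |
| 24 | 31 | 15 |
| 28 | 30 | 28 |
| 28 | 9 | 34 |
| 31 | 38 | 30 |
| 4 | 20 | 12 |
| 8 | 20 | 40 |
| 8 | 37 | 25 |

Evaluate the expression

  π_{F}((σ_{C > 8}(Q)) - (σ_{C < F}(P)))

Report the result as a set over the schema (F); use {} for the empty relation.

Apply σ_{C > 8}; surviving tuples: {(12, 26, 35), (13, 36, 24), (15, 2, 38), (15, 27, 18), (24, 31, 15), (28, 30, 28), (31, 6, 8), (40, 26, 30)}
Apply σ_{C < F}; surviving tuples: {(12, 26, 35), (13, 36, 24), (15, 27, 18), (23, 8, 36), (28, 9, 34), (4, 20, 12), (8, 20, 40), (8, 37, 25)}
Difference: {(12, 26, 35), (13, 36, 24), (15, 2, 38), (15, 27, 18), (24, 31, 15), (28, 30, 28), (31, 6, 8), (40, 26, 30)} with {(12, 26, 35), (13, 36, 24), (15, 27, 18), (23, 8, 36), (28, 9, 34), (4, 20, 12), (8, 20, 40), (8, 37, 25)} → {(15, 2, 38), (24, 31, 15), (28, 30, 28), (31, 6, 8), (40, 26, 30)}
Projecting to F: {15, 28, 30, 38, 8}

{15, 28, 30, 38, 8}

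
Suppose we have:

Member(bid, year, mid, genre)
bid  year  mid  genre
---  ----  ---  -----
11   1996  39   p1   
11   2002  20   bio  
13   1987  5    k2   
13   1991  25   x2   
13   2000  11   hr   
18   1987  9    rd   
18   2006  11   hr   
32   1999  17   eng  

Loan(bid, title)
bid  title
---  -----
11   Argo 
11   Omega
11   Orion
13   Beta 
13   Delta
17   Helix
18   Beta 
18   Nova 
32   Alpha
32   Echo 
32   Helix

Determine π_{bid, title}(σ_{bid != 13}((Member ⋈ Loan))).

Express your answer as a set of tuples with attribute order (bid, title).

{(11, Argo), (11, Omega), (11, Orion), (18, Beta), (18, Nova), (32, Alpha), (32, Echo), (32, Helix)}

Joining Member and Loan on bid yields {(11, 1996, 39, p1, Argo), (11, 1996, 39, p1, Omega), (11, 1996, 39, p1, Orion), (11, 2002, 20, bio, Argo), (11, 2002, 20, bio, Omega), (11, 2002, 20, bio, Orion), (13, 1987, 5, k2, Beta), (13, 1987, 5, k2, Delta), (13, 1991, 25, x2, Beta), (13, 1991, 25, x2, Delta), (13, 2000, 11, hr, Beta), (13, 2000, 11, hr, Delta), (18, 1987, 9, rd, Beta), (18, 1987, 9, rd, Nova), (18, 2006, 11, hr, Beta), (18, 2006, 11, hr, Nova), (32, 1999, 17, eng, Alpha), (32, 1999, 17, eng, Echo), (32, 1999, 17, eng, Helix)}.
Selection bid != 13: {(11, 1996, 39, p1, Argo), (11, 1996, 39, p1, Omega), (11, 1996, 39, p1, Orion), (11, 2002, 20, bio, Argo), (11, 2002, 20, bio, Omega), (11, 2002, 20, bio, Orion), (18, 1987, 9, rd, Beta), (18, 1987, 9, rd, Nova), (18, 2006, 11, hr, Beta), (18, 2006, 11, hr, Nova), (32, 1999, 17, eng, Alpha), (32, 1999, 17, eng, Echo), (32, 1999, 17, eng, Helix)}
Projecting to bid, title (5 duplicate(s) eliminated): {(11, Argo), (11, Omega), (11, Orion), (18, Beta), (18, Nova), (32, Alpha), (32, Echo), (32, Helix)}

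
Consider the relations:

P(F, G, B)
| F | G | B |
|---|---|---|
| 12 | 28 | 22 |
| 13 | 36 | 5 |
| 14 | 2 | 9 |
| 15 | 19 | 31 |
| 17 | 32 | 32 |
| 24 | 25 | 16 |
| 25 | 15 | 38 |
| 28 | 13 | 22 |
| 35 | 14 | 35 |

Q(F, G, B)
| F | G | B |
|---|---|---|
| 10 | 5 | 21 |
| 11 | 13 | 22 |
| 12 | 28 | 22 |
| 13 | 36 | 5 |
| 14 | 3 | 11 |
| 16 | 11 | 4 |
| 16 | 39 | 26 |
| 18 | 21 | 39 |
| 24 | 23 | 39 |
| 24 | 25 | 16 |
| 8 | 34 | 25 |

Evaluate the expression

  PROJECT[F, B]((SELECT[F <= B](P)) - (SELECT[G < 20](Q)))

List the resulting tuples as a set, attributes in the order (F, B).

{(12, 22), (15, 31), (17, 32), (25, 38), (35, 35)}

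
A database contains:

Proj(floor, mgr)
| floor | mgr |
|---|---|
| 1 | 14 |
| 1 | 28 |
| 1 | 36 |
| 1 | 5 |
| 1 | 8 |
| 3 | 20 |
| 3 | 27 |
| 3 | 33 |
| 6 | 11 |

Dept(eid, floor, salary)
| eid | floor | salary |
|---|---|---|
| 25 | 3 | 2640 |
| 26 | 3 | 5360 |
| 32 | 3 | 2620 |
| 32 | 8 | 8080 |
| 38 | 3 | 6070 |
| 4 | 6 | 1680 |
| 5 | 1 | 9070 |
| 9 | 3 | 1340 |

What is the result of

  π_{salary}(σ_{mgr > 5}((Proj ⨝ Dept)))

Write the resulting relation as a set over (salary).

Proj ⋈ Dept (natural join on floor): {(1, 14, 5, 9070), (1, 28, 5, 9070), (1, 36, 5, 9070), (1, 5, 5, 9070), (1, 8, 5, 9070), (3, 20, 25, 2640), (3, 20, 26, 5360), (3, 20, 32, 2620), (3, 20, 38, 6070), (3, 20, 9, 1340), (3, 27, 25, 2640), (3, 27, 26, 5360), (3, 27, 32, 2620), (3, 27, 38, 6070), (3, 27, 9, 1340), (3, 33, 25, 2640), (3, 33, 26, 5360), (3, 33, 32, 2620), (3, 33, 38, 6070), (3, 33, 9, 1340), (6, 11, 4, 1680)}
Filtering on mgr > 5 leaves {(1, 14, 5, 9070), (1, 28, 5, 9070), (1, 36, 5, 9070), (1, 8, 5, 9070), (3, 20, 25, 2640), (3, 20, 26, 5360), (3, 20, 32, 2620), (3, 20, 38, 6070), (3, 20, 9, 1340), (3, 27, 25, 2640), (3, 27, 26, 5360), (3, 27, 32, 2620), (3, 27, 38, 6070), (3, 27, 9, 1340), (3, 33, 25, 2640), (3, 33, 26, 5360), (3, 33, 32, 2620), (3, 33, 38, 6070), (3, 33, 9, 1340), (6, 11, 4, 1680)}.
Projecting to salary (13 duplicate(s) eliminated): {1340, 1680, 2620, 2640, 5360, 6070, 9070}

{1340, 1680, 2620, 2640, 5360, 6070, 9070}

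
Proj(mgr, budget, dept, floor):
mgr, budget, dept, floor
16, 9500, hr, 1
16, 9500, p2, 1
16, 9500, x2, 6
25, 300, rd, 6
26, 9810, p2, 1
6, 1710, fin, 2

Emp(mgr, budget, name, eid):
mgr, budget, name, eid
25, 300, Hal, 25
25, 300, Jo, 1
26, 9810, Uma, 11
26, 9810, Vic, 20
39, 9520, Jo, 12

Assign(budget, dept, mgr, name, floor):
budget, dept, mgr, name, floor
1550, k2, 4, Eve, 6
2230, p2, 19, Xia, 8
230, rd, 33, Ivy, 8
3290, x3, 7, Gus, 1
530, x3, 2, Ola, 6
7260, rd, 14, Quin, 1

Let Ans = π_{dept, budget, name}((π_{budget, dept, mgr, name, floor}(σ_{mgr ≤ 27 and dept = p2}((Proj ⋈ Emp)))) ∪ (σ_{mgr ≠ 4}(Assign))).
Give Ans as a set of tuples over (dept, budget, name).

{(p2, 2230, Xia), (p2, 9810, Uma), (p2, 9810, Vic), (rd, 230, Ivy), (rd, 7260, Quin), (x3, 3290, Gus), (x3, 530, Ola)}

Proj ⋈ Emp (natural join on mgr, budget): {(25, 300, rd, 6, Hal, 25), (25, 300, rd, 6, Jo, 1), (26, 9810, p2, 1, Uma, 11), (26, 9810, p2, 1, Vic, 20)}
σ[mgr ≤ 27 and dept = p2]: keep tuples satisfying mgr ≤ 27 and dept = p2 → {(26, 9810, p2, 1, Uma, 11), (26, 9810, p2, 1, Vic, 20)}
π_{budget, dept, mgr, name, floor} gives {(9810, p2, 26, Uma, 1), (9810, p2, 26, Vic, 1)}.
σ[mgr ≠ 4]: keep tuples satisfying mgr ≠ 4 → {(2230, p2, 19, Xia, 8), (230, rd, 33, Ivy, 8), (3290, x3, 7, Gus, 1), (530, x3, 2, Ola, 6), (7260, rd, 14, Quin, 1)}
Union: {(9810, p2, 26, Uma, 1), (9810, p2, 26, Vic, 1)} with {(2230, p2, 19, Xia, 8), (230, rd, 33, Ivy, 8), (3290, x3, 7, Gus, 1), (530, x3, 2, Ola, 6), (7260, rd, 14, Quin, 1)} → {(2230, p2, 19, Xia, 8), (230, rd, 33, Ivy, 8), (3290, x3, 7, Gus, 1), (530, x3, 2, Ola, 6), (7260, rd, 14, Quin, 1), (9810, p2, 26, Uma, 1), (9810, p2, 26, Vic, 1)}
π_{dept, budget, name} gives {(p2, 2230, Xia), (p2, 9810, Uma), (p2, 9810, Vic), (rd, 230, Ivy), (rd, 7260, Quin), (x3, 3290, Gus), (x3, 530, Ola)}.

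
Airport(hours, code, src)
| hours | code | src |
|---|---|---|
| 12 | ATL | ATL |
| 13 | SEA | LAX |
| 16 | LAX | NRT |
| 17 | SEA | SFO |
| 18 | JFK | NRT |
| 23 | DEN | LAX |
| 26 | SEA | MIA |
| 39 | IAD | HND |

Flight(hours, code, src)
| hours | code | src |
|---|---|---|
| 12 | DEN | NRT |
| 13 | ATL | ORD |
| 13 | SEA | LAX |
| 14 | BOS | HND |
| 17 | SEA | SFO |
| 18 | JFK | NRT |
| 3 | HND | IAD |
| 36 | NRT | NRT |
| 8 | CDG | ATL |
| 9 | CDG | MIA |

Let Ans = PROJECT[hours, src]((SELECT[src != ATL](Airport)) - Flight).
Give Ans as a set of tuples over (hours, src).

{(16, NRT), (23, LAX), (26, MIA), (39, HND)}

Selection src != ATL: {(13, SEA, LAX), (16, LAX, NRT), (17, SEA, SFO), (18, JFK, NRT), (23, DEN, LAX), (26, SEA, MIA), (39, IAD, HND)}
Set difference of the two operands is {(16, LAX, NRT), (23, DEN, LAX), (26, SEA, MIA), (39, IAD, HND)}.
Projecting to hours, src: {(16, NRT), (23, LAX), (26, MIA), (39, HND)}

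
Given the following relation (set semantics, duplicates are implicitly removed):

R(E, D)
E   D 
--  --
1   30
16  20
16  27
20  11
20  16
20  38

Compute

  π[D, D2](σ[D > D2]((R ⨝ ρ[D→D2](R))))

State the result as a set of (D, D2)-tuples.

{(16, 11), (27, 20), (38, 11), (38, 16)}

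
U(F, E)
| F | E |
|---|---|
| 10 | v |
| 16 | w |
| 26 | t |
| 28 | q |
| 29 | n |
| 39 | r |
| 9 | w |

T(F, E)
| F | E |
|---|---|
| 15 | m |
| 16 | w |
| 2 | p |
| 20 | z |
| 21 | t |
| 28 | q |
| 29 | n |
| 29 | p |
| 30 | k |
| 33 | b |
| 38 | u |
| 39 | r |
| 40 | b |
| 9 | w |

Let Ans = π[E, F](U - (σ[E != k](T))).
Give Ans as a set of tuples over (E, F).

{(t, 26), (v, 10)}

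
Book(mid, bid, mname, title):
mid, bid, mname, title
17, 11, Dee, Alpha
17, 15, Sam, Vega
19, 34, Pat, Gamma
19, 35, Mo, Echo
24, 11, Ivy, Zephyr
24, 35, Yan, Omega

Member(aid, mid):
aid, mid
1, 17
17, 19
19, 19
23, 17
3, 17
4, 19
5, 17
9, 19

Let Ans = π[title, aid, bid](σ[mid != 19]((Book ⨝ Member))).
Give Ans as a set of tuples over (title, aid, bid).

{(Alpha, 1, 11), (Alpha, 23, 11), (Alpha, 3, 11), (Alpha, 5, 11), (Vega, 1, 15), (Vega, 23, 15), (Vega, 3, 15), (Vega, 5, 15)}

Book ⋈ Member (natural join on mid): {(17, 11, Dee, Alpha, 1), (17, 11, Dee, Alpha, 23), (17, 11, Dee, Alpha, 3), (17, 11, Dee, Alpha, 5), (17, 15, Sam, Vega, 1), (17, 15, Sam, Vega, 23), (17, 15, Sam, Vega, 3), (17, 15, Sam, Vega, 5), (19, 34, Pat, Gamma, 17), (19, 34, Pat, Gamma, 19), (19, 34, Pat, Gamma, 4), (19, 34, Pat, Gamma, 9), (19, 35, Mo, Echo, 17), (19, 35, Mo, Echo, 19), (19, 35, Mo, Echo, 4), (19, 35, Mo, Echo, 9)}
Filtering on mid != 19 leaves {(17, 11, Dee, Alpha, 1), (17, 11, Dee, Alpha, 23), (17, 11, Dee, Alpha, 3), (17, 11, Dee, Alpha, 5), (17, 15, Sam, Vega, 1), (17, 15, Sam, Vega, 23), (17, 15, Sam, Vega, 3), (17, 15, Sam, Vega, 5)}.
Keep only column(s) title, aid, bid: {(Alpha, 1, 11), (Alpha, 23, 11), (Alpha, 3, 11), (Alpha, 5, 11), (Vega, 1, 15), (Vega, 23, 15), (Vega, 3, 15), (Vega, 5, 15)}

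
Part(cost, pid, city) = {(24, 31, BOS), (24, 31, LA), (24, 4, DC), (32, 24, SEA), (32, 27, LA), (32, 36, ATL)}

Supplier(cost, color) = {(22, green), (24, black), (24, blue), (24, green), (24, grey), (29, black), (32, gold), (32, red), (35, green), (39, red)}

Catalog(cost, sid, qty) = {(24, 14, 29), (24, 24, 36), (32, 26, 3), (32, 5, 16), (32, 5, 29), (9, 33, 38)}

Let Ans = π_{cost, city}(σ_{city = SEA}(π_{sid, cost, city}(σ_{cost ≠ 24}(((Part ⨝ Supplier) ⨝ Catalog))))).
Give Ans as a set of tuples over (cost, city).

{(32, SEA)}

Natural join on cost: {(24, 31, BOS, black), (24, 31, BOS, blue), (24, 31, BOS, green), (24, 31, BOS, grey), (24, 31, LA, black), (24, 31, LA, blue), (24, 31, LA, green), (24, 31, LA, grey), (24, 4, DC, black), (24, 4, DC, blue), (24, 4, DC, green), (24, 4, DC, grey), (32, 24, SEA, gold), (32, 24, SEA, red), (32, 27, LA, gold), (32, 27, LA, red), (32, 36, ATL, gold), (32, 36, ATL, red)}
Natural join on cost: {(24, 31, BOS, black, 14, 29), (24, 31, BOS, black, 24, 36), (24, 31, BOS, blue, 14, 29), (24, 31, BOS, blue, 24, 36), (24, 31, BOS, green, 14, 29), (24, 31, BOS, green, 24, 36), (24, 31, BOS, grey, 14, 29), (24, 31, BOS, grey, 24, 36), (24, 31, LA, black, 14, 29), (24, 31, LA, black, 24, 36), (24, 31, LA, blue, 14, 29), (24, 31, LA, blue, 24, 36), (24, 31, LA, green, 14, 29), (24, 31, LA, green, 24, 36), (24, 31, LA, grey, 14, 29), (24, 31, LA, grey, 24, 36), (24, 4, DC, black, 14, 29), (24, 4, DC, black, 24, 36), (24, 4, DC, blue, 14, 29), (24, 4, DC, blue, 24, 36), (24, 4, DC, green, 14, 29), (24, 4, DC, green, 24, 36), (24, 4, DC, grey, 14, 29), (24, 4, DC, grey, 24, 36), (32, 24, SEA, gold, 26, 3), (32, 24, SEA, gold, 5, 16), (32, 24, SEA, gold, 5, 29), (32, 24, SEA, red, 26, 3), (32, 24, SEA, red, 5, 16), (32, 24, SEA, red, 5, 29), (32, 27, LA, gold, 26, 3), (32, 27, LA, gold, 5, 16), (32, 27, LA, gold, 5, 29), (32, 27, LA, red, 26, 3), (32, 27, LA, red, 5, 16), (32, 27, LA, red, 5, 29), (32, 36, ATL, gold, 26, 3), (32, 36, ATL, gold, 5, 16), (32, 36, ATL, gold, 5, 29), (32, 36, ATL, red, 26, 3), (32, 36, ATL, red, 5, 16), (32, 36, ATL, red, 5, 29)}
σ[cost ≠ 24]: keep tuples satisfying cost ≠ 24 → {(32, 24, SEA, gold, 26, 3), (32, 24, SEA, gold, 5, 16), (32, 24, SEA, gold, 5, 29), (32, 24, SEA, red, 26, 3), (32, 24, SEA, red, 5, 16), (32, 24, SEA, red, 5, 29), (32, 27, LA, gold, 26, 3), (32, 27, LA, gold, 5, 16), (32, 27, LA, gold, 5, 29), (32, 27, LA, red, 26, 3), (32, 27, LA, red, 5, 16), (32, 27, LA, red, 5, 29), (32, 36, ATL, gold, 26, 3), (32, 36, ATL, gold, 5, 16), (32, 36, ATL, gold, 5, 29), (32, 36, ATL, red, 26, 3), (32, 36, ATL, red, 5, 16), (32, 36, ATL, red, 5, 29)}
Keep only column(s) sid, cost, city (12 duplicate(s) eliminated): {(26, 32, ATL), (26, 32, LA), (26, 32, SEA), (5, 32, ATL), (5, 32, LA), (5, 32, SEA)}
σ[city = SEA]: keep tuples satisfying city = SEA → {(26, 32, SEA), (5, 32, SEA)}
Keep only column(s) cost, city (1 duplicate(s) eliminated): {(32, SEA)}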